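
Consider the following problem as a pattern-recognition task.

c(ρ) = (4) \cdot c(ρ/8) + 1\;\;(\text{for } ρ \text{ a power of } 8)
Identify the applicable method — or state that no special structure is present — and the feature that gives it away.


Method: the master substitution — the argument shrinks by the factor 8, so measure the index on a logarithmic scale and the recursion becomes a shift.


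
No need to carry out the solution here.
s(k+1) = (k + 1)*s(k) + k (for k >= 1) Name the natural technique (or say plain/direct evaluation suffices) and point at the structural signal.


Technique: a summation factor — it is first-order linear but the coefficient k + 1 depends on the index, so multiply through by a summation factor to telescope it.


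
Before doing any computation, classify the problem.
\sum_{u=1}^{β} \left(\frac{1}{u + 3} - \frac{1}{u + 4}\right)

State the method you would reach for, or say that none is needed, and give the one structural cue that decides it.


Best approach: telescoping — this sum is a zipper: each term contributes \frac{1}{u + 3} and removes the next index's value, which the following term puts back, closing term by term.


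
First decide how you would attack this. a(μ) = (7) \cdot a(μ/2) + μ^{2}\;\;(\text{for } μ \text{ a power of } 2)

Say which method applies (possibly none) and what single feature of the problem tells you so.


Best approach: the master substitution — the argument shrinks by the factor 2, so measure the index on a logarithmic scale and the recursion becomes a shift.


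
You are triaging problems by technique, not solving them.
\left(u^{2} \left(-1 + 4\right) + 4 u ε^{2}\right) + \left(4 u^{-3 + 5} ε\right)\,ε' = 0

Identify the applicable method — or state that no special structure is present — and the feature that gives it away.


Verdict: the exact-equation method — because the two cross partials coincide, the form is conservative as written — recover its potential in (u, ε).


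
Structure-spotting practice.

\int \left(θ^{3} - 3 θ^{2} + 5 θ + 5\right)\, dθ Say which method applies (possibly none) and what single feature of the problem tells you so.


Diagnosis: no special technique — every term is a constant multiple of a power of θ; term-wise power-rule integration needs no preliminary transformation.


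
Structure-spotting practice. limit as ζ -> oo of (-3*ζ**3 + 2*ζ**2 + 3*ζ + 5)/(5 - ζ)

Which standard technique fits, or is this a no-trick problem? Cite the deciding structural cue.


Method: dominant-term comparison — at large ζ only the top-degree terms survive; compare the leading terms and the limit falls out. As a single quotient, the ∞/∞ shape would yield to repeated differentiation as well — the growth comparison gets there in one look.


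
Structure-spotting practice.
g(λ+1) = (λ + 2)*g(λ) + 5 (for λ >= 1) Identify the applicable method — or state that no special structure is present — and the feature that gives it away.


Best approach: a summation factor — normalize by the running product of λ + 2: the left side becomes a difference, and differences sum.


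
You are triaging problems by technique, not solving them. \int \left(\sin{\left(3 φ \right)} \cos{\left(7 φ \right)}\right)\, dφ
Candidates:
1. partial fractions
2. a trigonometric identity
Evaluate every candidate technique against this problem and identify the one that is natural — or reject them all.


Diagnosis: a trigonometric identity — the product \sin{\left(3 φ \right)} \cos{\left(7 φ \right)} converts to a sum of single-frequency sinusoids via the product-to-sum identity.
- partial fractions — the expression is not a ratio of polynomials that decomposes further.
- a trigonometric identity: a fit — the right tool for this form.


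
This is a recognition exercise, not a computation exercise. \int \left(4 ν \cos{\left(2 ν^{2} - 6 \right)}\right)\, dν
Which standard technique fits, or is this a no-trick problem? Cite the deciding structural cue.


Diagnosis: u-substitution — a chain-rule shadow: 4 ν alongside a function of 2 ν^{2} - 6 means u = 2 ν^{2} - 6 unwinds the composition in one step.


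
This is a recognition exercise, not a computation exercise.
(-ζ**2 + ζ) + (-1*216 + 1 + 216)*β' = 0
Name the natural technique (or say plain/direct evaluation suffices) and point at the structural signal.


Verdict: no special technique — solved for the derivative, no β appears — this is antidifferentiation in ζ wearing ODE clothing.


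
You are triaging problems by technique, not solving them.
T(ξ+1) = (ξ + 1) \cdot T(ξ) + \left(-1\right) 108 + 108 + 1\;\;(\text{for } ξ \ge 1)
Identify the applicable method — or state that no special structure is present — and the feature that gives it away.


Verdict: a summation factor — an index-dependent multiplier ξ + 1 rules out characteristic roots; a summation factor converts it to a pure difference.


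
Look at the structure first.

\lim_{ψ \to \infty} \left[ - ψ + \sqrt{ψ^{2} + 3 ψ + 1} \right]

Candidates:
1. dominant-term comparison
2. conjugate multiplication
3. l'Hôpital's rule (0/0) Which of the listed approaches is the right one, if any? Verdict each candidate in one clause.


Best approach: conjugate multiplication — divergence minus divergence hides a finite answer — expose it by pairing \sqrt{ψ^{2} + 3 ψ + 1} - ψ with its conjugate.
- dominant-term comparison: leading-power comparison does not apply to this form.
- conjugate multiplication: yes, a natural case for it.
- l'Hôpital's rule (0/0) — substitution produces ∞ − ∞ rather than a vanishing quotient; the rule needs a 0/0 ratio to act on.


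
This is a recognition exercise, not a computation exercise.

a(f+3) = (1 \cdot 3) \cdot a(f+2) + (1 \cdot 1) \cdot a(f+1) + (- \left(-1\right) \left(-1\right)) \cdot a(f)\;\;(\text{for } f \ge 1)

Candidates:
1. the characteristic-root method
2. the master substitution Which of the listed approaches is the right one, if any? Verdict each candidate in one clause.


Method: the characteristic-root method — fixed numeric weights on consecutive terms and no forcing term added: the root method in its home territory.
- the characteristic-root method — yes, a natural case for it.
- the master substitution — the recursion steps by a constant offset, so exponential reindexing is pointless.


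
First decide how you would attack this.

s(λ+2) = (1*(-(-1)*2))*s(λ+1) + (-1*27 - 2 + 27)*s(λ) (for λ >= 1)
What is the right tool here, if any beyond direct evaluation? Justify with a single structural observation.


Diagnosis: the characteristic-root method — linear, homogeneous, constant coefficients: solutions of the form r^λ exist — find the roots of the characteristic polynomial.


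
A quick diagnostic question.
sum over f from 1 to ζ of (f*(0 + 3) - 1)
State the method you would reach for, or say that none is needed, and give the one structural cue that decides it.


Method: no special technique — every summand is a constant multiple of a power of f — apply the standard power-sum identities one degree at a time.


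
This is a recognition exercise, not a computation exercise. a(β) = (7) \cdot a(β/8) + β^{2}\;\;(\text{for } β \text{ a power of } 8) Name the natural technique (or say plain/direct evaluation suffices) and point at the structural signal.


Method: the master substitution — treat m = log base 8 of β as the new clock: one recursion step advances m by one while β scales by 8.


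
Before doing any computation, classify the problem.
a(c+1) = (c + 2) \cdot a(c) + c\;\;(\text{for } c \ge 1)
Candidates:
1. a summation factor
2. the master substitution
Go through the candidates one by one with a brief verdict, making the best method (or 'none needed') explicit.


Technique: a summation factor — with the index-dependent coefficient c + 2, dividing by the cumulative product turns the left side into a pure difference.
- a summation factor — a fit — the right tool for this form.
- the master substitution — this is shift-type recursion, outside the divide-and-conquer template.


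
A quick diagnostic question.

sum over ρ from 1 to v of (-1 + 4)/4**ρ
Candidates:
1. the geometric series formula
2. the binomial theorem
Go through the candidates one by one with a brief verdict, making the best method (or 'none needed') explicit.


Technique: the geometric series formula — consecutive terms stand in a fixed index-free ratio — the geometric sum formula closes it.
- the geometric series formula — applicable, and directly so.
- the binomial theorem — no binomial coefficients pair with matched powers.


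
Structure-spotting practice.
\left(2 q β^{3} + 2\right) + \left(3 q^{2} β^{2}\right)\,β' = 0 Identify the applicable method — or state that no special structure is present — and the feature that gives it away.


Method: the exact-equation method — because the two cross partials coincide, the form is conservative as written — recover its potential in (q, β).


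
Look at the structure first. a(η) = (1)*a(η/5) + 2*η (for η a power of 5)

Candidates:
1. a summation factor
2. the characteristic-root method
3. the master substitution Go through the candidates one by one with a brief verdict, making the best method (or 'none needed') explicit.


Method: the master substitution — divide-the-index recursion (η/5 inside the call) straightens out once the index is rewritten as 5^m.
- a summation factor — the recursion divides its index rather than shifting it — there is no previous-term chain for a summation factor to telescope.
- the characteristic-root method — a divided-index call is not the fixed-shift linear shape that characteristic roots solve.
- the master substitution — yes, a natural case for it.


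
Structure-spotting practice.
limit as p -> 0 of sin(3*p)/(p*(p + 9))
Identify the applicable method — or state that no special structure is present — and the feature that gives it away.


Technique: l'Hôpital's rule (0/0) — both numerator and denominator vanish at 0: the genuine 0/0 indeterminate that l'Hôpital exists for. A local series expansion at the point resolves it as well; the rule is the packaged version of that step.


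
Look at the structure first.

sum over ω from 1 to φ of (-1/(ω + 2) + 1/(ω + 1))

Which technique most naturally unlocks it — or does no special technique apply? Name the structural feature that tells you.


Method: telescoping — write out three consecutive terms and watch the interior cancel: the advanced copy one term subtracts reappears as the very next term's leading piece, pair after pair.


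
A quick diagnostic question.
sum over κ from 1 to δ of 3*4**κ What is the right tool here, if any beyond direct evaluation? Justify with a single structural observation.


Diagnosis: the geometric series formula — the ratio of consecutive terms is the constant 4, independent of the index — a geometric sum.


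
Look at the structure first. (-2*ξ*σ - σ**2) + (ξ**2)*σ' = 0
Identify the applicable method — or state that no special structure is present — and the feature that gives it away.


Best approach: the homogeneous substitution — the slope's numerator and denominator have matching total degree, so it depends only on σ/ξ and the ratio substitution collapses it.


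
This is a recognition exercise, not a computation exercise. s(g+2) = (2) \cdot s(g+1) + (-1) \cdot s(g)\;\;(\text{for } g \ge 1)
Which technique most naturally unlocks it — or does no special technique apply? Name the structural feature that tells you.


Technique: the characteristic-root method — the recurrence is linear and homogeneous with constant coefficients, so the ansatz r^g turns it into a polynomial equation for r.


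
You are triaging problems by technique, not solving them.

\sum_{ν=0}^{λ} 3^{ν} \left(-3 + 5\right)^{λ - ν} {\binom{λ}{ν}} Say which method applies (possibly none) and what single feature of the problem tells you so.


Verdict: the binomial theorem — the binomial coefficients weight matched powers of 3 and (-3 + 5), which is exactly the expansion of a binomial power.


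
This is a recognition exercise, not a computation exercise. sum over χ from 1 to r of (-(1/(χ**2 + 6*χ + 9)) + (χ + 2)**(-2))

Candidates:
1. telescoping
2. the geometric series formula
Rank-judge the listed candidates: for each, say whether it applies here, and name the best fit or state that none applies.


Technique: telescoping — the summand is (χ + 2)**(-2) minus the same expression shifted by one, so consecutive terms cancel in pairs.
- telescoping — applies; the problem has the shape this method handles.
- the geometric series formula: no single multiplier carries one term to the next throughout the sum.


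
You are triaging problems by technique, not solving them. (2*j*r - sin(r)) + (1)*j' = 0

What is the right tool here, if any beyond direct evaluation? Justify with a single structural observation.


Technique: a linear integrating factor — the unknown enters only to the first power against a nonzero forcing term — the integrating-factor template applies directly.


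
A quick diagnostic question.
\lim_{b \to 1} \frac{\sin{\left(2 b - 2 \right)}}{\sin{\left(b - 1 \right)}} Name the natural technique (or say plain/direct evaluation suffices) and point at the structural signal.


Method: l'Hôpital's rule (0/0) — both numerator and denominator vanish at 1: the genuine 0/0 indeterminate that l'Hôpital exists for. One could equally expand both pieces locally and compare leading terms; the rule does that in one stroke.


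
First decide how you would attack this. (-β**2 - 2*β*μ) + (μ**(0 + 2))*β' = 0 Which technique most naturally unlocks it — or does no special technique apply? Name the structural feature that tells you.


Best approach: the homogeneous substitution — scaling μ and β together leaves the slope fixed — it depends only on β/μ, so substitute the ratio. A Bernoulli rewrite works here as the equation stands — the homogeneous substitution is the more immediate reading.


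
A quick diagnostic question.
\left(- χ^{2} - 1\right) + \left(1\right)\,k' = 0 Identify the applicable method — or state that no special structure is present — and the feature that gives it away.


Method: no special technique — solved for the derivative, no k appears — this is antidifferentiation in χ wearing ODE clothing.


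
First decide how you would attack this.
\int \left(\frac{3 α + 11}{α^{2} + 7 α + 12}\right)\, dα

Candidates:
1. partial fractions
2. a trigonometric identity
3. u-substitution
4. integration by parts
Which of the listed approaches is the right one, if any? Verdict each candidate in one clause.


Best approach: partial fractions — a proper rational integrand whose denominator splits into simpler factors — decompose into partial fractions first.
- partial fractions: applies; the problem has the shape this method handles.
- a trigonometric identity: no sine or cosine appears, so there is nothing for a trigonometric identity to act on.
- u-substitution — no subexpression of the integrand pairs with its own derivative as a factor — individual terms may offer their own substitutions, but any change of variable covering the whole integral would have to be constructed from outside the expression.
- integration by parts: the nonconstant-polynomial-times-standard-kernel pattern (an exp, sine, cosine, or logarithm partner) is absent.


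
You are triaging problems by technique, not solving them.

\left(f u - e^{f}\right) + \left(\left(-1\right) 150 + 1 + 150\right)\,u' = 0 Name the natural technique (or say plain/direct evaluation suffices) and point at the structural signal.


Best approach: a linear integrating factor — the unknown enters only to the first power against a nonzero forcing term — the integrating-factor template applies directly.


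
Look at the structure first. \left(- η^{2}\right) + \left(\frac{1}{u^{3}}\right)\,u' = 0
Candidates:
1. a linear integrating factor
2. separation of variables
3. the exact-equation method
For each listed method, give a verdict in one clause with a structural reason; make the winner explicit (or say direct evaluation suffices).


Diagnosis: separation of variables — the derivative equals a pure function of η (namely η^{2}) times a pure function of u (namely u^{3}); divide and integrate each side.
- a linear integrating factor — a nonlinear term in the unknown puts this outside the integrating-factor template.
- separation of variables — applicable, and directly so.
- the exact-equation method — with no real cross-dependence between the variables, the exact-equation machinery is a detour rather than the natural reading.


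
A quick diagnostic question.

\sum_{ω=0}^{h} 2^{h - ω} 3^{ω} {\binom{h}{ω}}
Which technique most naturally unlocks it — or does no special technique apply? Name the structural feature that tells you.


Diagnosis: the binomial theorem — the summand is term ω of a binomial expansion in 3 and 2; the whole sum is a single power.


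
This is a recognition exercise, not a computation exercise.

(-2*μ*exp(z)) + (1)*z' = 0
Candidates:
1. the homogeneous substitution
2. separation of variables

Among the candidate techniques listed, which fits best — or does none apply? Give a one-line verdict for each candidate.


Method: separation of variables — all dependence on the two variables factors apart, the defining separable shape.
- the homogeneous substitution: solved for the derivative, the right side changes under joint scaling of the two variables.
- separation of variables: a fit — the right tool for this form.


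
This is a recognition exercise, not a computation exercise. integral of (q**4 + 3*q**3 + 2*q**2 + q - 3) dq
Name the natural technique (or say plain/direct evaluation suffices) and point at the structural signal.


Verdict: no special technique — nothing composite, nothing rational, nothing trigonometric — each constant-multiple power of q integrates by the power rule alone.


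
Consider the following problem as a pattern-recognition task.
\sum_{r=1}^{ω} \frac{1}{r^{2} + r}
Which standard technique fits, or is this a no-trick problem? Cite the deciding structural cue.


Diagnosis: telescoping — rewrite \frac{1}{r^{2} + r} as simple fractions and successive terms eat each other — only the edges survive.


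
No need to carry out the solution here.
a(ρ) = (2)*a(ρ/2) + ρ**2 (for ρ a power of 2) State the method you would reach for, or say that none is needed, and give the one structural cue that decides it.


Method: the master substitution — recursion at ρ/2 is multiplicative in the index; logarithmic reindexing via ρ = 2^m linearizes it.


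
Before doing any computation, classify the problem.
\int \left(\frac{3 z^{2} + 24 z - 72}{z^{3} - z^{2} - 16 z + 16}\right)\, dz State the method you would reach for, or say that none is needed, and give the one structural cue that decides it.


Technique: partial fractions — once z^{3} - z^{2} - 16 z + 16 is factored, each root contributes a simple-fraction term; integrate them one at a time.


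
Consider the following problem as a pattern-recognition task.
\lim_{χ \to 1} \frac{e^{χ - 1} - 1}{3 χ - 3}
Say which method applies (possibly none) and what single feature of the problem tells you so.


Best approach: l'Hôpital's rule (0/0) — plug in 1: top and bottom both hit zero, so differentiate each and retry. A first-order expansion at the point is an equally standard path; the rule packages it.


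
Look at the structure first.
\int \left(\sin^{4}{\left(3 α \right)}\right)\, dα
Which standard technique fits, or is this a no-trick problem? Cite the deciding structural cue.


Diagnosis: a trigonometric identity — reduce \sin^{4}{\left(3 α \right)} with the power-reduction formula and the integral becomes first-degree trigonometry.


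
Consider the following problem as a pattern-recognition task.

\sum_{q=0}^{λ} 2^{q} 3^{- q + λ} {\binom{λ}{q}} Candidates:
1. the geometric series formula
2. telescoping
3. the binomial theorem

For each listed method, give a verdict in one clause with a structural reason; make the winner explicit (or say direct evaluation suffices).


Method: the binomial theorem — the summand is term q of a binomial expansion in 2 and 3; the whole sum is a single power.
- the geometric series formula: the ratio of consecutive terms depends on the index.
- telescoping — the summand is not presented as a shifted difference — a telescoping rewrite may exist, but the displayed structure does not offer one.
- the binomial theorem: yes, a natural case for it.


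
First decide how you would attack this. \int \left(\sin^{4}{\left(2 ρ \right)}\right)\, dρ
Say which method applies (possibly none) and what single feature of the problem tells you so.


Best approach: a trigonometric identity — reduce \sin^{4}{\left(2 ρ \right)} with the power-reduction formula and the integral becomes first-degree trigonometry.


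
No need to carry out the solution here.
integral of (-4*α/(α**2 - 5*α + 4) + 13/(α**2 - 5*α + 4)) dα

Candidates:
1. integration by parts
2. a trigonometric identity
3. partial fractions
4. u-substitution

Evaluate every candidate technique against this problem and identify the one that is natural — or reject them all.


Diagnosis: partial fractions — each factor of α**2 - 5*α + 4 owns one elementary piece of the integrand — separate them and integrate piecewise.
- integration by parts — the nonconstant-polynomial-times-standard-kernel pattern (an exp, sine, cosine, or logarithm partner) is absent.
- a trigonometric identity: there is no trigonometric structure at all — the integrand carries no sine or cosine to rewrite.
- partial fractions — applicable, and directly so.
- u-substitution — no subexpression of the integrand serves as a whole-integral substitution inner — individual terms may offer their own, but none carries its derivative as a factor of the full integrand; a working change of variable would have to be constructed from outside the expression.


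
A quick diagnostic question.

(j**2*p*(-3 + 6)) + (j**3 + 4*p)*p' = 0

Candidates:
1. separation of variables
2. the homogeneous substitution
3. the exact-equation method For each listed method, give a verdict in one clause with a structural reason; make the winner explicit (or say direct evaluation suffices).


Diagnosis: the exact-equation method — equality of cross partials is the green light — assemble the potential function term by term.
- separation of variables — the two dependences do not factor apart.
- the homogeneous substitution: the ratio of the variables does not determine the slope.
- the exact-equation method — a fit — the right tool for this form.


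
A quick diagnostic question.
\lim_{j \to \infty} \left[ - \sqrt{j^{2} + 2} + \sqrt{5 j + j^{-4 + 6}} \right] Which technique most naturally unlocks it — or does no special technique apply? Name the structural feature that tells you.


Diagnosis: conjugate multiplication — an infinity-minus-infinity difference with a surviving radical — multiply by the conjugate to cancel the divergence.


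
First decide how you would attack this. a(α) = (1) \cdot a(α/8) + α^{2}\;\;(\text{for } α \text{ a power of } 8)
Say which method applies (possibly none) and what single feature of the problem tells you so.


Method: the master substitution — the argument shrinks by the factor 8, so measure the index on a logarithmic scale and the recursion becomes a shift.


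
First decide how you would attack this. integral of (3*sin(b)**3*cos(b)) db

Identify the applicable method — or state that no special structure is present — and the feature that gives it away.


Diagnosis: u-substitution — viewed as a product, the integrand is a composition evaluated at sin(b) times (a constant multiple of) that inner expression's derivative, so u = sin(b) makes it elementary.


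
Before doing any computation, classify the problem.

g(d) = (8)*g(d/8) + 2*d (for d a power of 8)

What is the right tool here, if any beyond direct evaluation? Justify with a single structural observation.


Technique: the master substitution — the recursive call is at index d/8 rather than a shift, a divide-and-conquer shape — substituting d = 8^m linearizes it.


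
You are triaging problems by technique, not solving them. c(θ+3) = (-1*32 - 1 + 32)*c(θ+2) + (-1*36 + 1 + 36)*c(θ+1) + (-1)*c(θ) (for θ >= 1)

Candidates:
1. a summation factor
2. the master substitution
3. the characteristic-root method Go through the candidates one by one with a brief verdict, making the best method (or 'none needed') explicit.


Technique: the characteristic-root method — the recurrence treats every index alike (constant coefficients, no forcing) — precisely the regime where r^θ trials close it.
- a summation factor — the recurrence reaches back more than one step, outside the first-order family a summation factor normalizes.
- the master substitution — this is shift-type recursion, outside the divide-and-conquer template.
- the characteristic-root method: yes, a natural case for it.


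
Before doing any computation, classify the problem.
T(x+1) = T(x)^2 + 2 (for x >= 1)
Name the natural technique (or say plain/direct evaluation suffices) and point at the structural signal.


Verdict: no special technique — the recurrence is nonlinear in the sequence values; study it directly, no linear machinery applies.


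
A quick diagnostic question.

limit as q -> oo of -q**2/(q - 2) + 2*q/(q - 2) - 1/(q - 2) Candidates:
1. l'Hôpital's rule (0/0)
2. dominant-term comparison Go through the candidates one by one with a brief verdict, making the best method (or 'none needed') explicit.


Technique: dominant-term comparison — growth-rate triage: the leading powers of q decide the limit, everything else is noise.
- l'Hôpital's rule (0/0) — no 0/0 form appears: written as one quotient, top and bottom both grow without bound, and the ratio is decided by their leading terms.
- dominant-term comparison: applies; the problem has the shape this method handles.


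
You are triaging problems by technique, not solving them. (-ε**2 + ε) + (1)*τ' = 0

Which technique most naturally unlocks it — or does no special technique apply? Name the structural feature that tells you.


Technique: no special technique — solved for the derivative, τ never appears on the right — this is a direct integration in ε, not a differential-equations problem at heart.


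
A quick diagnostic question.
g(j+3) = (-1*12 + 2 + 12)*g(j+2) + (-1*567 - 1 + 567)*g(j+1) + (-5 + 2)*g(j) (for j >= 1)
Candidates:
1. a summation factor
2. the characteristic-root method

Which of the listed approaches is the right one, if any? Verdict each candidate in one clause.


Best approach: the characteristic-root method — the recurrence treats every index alike (constant coefficients, no forcing) — precisely the regime where r^j trials close it.
- a summation factor — a summation factor telescopes one-step recursions; this one carries higher-order memory.
- the characteristic-root method — yes — fits the structure here.


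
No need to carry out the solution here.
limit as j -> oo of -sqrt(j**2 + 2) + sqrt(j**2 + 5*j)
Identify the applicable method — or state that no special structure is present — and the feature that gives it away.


Technique: conjugate multiplication — this difference gives up after one conjugate multiplication — the radical structure cancels against its conjugate.


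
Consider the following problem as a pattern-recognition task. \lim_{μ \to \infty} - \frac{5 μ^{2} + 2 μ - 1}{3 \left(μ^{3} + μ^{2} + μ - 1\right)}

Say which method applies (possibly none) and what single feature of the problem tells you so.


Verdict: dominant-term comparison — as μ grows, only the highest-degree terms matter — compare leading terms and read the limit off. Viewed as a single quotient this is an ∞/∞ form — an at-infinity application of l'Hôpital's rule would also resolve it; comparing leading growth reads the answer without differentiating.


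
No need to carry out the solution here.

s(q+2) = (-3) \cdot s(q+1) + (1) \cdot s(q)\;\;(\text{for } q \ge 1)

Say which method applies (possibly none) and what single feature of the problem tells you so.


Diagnosis: the characteristic-root method — no index-dependence in the weights and nothing inhomogeneous: classic characteristic-equation setup.


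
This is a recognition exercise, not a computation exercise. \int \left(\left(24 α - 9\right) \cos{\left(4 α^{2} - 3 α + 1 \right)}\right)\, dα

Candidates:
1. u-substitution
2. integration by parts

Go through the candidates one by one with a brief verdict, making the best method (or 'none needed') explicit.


Method: u-substitution — structure check: outer function, inner expression 4 α^{2} - 3 α + 1, inner derivative as a factor — the classic u = 4 α^{2} - 3 α + 1 pattern.
- u-substitution — applicable, and directly so.
- integration by parts — a polynomial factor is present, but its partner is not an exp, sine, or cosine of a degree-1 argument, nor a logarithm.


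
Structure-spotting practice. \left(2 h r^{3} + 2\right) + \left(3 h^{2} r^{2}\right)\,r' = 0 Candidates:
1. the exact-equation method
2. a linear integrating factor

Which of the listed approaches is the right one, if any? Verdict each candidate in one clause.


Best approach: the exact-equation method — the compatibility test passes: the r-derivative of 2 h r^{3} + 2 matches the h-derivative of 3 h^{2} r^{2}, so integrate a potential.
- the exact-equation method — applies; the problem has the shape this method handles.
- a linear integrating factor: a nonlinear term in the unknown puts this outside the integrating-factor template.


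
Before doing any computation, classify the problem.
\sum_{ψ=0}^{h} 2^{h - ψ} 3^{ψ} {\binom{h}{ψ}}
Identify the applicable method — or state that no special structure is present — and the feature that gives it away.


Verdict: the binomial theorem — the binomial coefficients weight matched powers of 3 and 2, which is exactly the expansion of a binomial power.


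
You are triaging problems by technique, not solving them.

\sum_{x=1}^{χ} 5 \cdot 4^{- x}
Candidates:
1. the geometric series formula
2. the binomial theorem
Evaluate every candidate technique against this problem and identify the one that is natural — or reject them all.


Method: the geometric series formula — consecutive terms stand in a fixed index-free ratio — the geometric sum formula closes it.
- the geometric series formula: yes, a natural case for it.
- the binomial theorem: the terms lack the binomial-coefficient-weighted complementary-power pattern of an expansion.


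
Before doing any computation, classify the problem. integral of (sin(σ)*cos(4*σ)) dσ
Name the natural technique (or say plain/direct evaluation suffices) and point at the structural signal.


Method: a trigonometric identity — the product sin(σ)*cos(4*σ) converts to a sum of single-frequency sinusoids via the product-to-sum identity.


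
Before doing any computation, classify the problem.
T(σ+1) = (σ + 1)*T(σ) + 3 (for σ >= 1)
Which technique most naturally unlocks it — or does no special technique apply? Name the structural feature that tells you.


Technique: a summation factor — the coefficient σ + 1 drifts with the index, so no fixed root exists; normalizing by the cumulative product telescopes it.


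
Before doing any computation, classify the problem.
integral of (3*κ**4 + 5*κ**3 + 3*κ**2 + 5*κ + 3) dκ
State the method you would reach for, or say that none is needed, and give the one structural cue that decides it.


Technique: no special technique — scan for structure and find none: constant multiples of powers of κ, integrate directly.


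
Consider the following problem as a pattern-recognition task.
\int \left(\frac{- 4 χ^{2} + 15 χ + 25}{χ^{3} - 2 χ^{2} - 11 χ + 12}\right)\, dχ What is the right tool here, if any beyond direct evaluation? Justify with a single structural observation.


Diagnosis: partial fractions — break χ^{3} - 2 χ^{2} - 11 χ + 12 into its roots and the integral splits into logarithm-sized bites.


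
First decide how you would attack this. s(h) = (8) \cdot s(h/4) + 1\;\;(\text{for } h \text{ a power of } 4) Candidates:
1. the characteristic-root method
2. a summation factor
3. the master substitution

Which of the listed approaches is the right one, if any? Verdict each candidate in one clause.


Best approach: the master substitution — the argument contracts 4-fold per step: reindex h exponentially and solve the linear recurrence in the new index.
- the characteristic-root method: a divided-index call is not the fixed-shift linear shape that characteristic roots solve.
- a summation factor: the recursion divides its index rather than shifting it — there is no previous-term chain for a summation factor to telescope.
- the master substitution — applies; the problem has the shape this method handles.


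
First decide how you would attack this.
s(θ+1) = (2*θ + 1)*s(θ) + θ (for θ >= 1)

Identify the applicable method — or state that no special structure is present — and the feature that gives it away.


Technique: a summation factor — first-order, linear, moving coefficient 2*θ + 1: the discrete analogue of an integrating factor handles it.


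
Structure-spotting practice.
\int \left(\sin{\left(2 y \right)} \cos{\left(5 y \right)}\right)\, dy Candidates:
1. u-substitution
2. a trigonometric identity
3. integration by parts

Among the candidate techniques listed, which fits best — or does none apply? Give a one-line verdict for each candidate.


Verdict: a trigonometric identity — distinct frequencies under one product (\sin{\left(2 y \right)} \cos{\left(5 y \right)}): the product-to-sum identity is the systematic route to an integrable form.
- u-substitution: no subexpression of the integrand serves as a whole-integral substitution inner — individual terms may offer their own, but none carries its derivative as a factor of the full integrand; a working change of variable would have to be constructed from outside the expression.
- a trigonometric identity — yes — fits the structure here.
- integration by parts — not the natural route: no polynomial-kernel product appears — a recursive parts reduction of the trigonometric product exists, but the identity rewrite is direct.


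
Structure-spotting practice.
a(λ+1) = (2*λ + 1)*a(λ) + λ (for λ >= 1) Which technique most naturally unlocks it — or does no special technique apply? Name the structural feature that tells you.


Best approach: a summation factor — an index-dependent multiplier 2*λ + 1 rules out characteristic roots; a summation factor converts it to a pure difference.


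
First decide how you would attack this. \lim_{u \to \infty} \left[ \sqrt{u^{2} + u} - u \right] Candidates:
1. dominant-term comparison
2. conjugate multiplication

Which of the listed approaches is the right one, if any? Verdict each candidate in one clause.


Diagnosis: conjugate multiplication — divergence minus divergence hides a finite answer — expose it by pairing \sqrt{u^{2} + u} - u with its conjugate.
- dominant-term comparison: no dominant-degree comparison decides it.
- conjugate multiplication: yes, a natural case for it.


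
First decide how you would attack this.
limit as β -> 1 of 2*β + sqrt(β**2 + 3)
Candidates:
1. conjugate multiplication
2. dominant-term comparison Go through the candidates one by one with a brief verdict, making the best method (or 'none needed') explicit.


Method: no special technique — no vanishing denominator and no indeterminate clash at the point — evaluation is immediate.
- conjugate multiplication — no difference of divergent radicals appears, so rationalizing has nothing to cancel.
- dominant-term comparison — this is not a rational comparison of growth rates at infinity.


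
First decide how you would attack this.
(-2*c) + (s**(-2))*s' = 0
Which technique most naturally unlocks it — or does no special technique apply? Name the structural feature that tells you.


Verdict: separation of variables — one side of the product carries the independent variable, the other the unknown — the textbook separation shape. The cross-partial test also passes here (vacuously, each side single-variable); the potential-function route would work, separation is simply more immediate.


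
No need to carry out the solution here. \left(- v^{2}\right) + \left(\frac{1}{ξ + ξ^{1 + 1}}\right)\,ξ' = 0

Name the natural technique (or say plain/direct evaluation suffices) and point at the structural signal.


Technique: separation of variables — solved for the derivative, the right side splits multiplicatively into a function of each variable alone — divide and integrate each side. A Bernoulli rewrite would carry it as the equation stands — separating the variables needs no rearrangement either.


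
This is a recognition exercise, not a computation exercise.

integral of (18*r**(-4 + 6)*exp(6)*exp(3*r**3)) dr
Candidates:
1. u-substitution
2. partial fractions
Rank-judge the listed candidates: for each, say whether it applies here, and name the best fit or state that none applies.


Verdict: u-substitution — collected, the integrand has one factor that is, up to a constant, the derivative of an inner expression the rest depends on — substitute for that inner expression.
- u-substitution: a fit — the right tool for this form.
- partial fractions — the expression is not a ratio of polynomials that decomposes further.


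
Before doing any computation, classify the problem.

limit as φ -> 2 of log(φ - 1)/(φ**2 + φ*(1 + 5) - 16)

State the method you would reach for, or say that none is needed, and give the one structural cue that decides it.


Diagnosis: l'Hôpital's rule (0/0) — both numerator and denominator vanish at 2: the genuine 0/0 indeterminate that l'Hôpital exists for. Expanding numerator and denominator to first order gives the same value — the rule automates exactly that.


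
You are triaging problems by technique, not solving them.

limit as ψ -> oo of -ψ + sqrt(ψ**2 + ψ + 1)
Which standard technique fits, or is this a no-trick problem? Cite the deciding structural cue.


Best approach: conjugate multiplication — both pieces blow up but their difference is finite; the conjugate trick rationalizes sqrt(ψ**2 + ψ + 1) - ψ.


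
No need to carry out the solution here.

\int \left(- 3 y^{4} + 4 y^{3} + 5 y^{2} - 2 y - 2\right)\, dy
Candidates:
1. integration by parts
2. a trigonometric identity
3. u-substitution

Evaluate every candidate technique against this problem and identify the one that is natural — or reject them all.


Method: no special technique — nothing composite, nothing rational, nothing trigonometric — each constant-multiple power of y integrates by the power rule alone.
- integration by parts — parts would only shuffle a directly integrable integrand.
- a trigonometric identity — with no trigonometric functions present, identity rewriting has no target.
- u-substitution: any workable substitution here is cosmetic — the integrand is already in directly integrable form.


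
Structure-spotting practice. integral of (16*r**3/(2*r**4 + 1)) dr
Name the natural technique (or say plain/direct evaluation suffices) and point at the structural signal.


Verdict: u-substitution — structure check: outer function, inner expression 2*r**4 + 1, inner derivative as a factor — the classic u = 2*r**4 + 1 pattern.
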